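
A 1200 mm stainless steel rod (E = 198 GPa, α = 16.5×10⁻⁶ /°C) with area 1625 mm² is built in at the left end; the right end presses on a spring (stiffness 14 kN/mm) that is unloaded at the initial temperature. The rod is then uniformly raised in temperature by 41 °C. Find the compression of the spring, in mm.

δ ≈ 0.772 mm

If the spring were absent the rod would lengthen by αΔT L = 16.5×10⁻⁶ × 41 × 1200 = 0.8118 mm.
With a force P in the spring, the elastic change of the rod is PL/(AE) and that of the spring is P/k; compatibility requires their sum to equal δ_free.
P [ L/(AE) + 1/k ] = δ_free → P [ 1200/(1625×198×10³) + 1/(14×10³) ] = 0.8118.
P = 0.8118 / 7.516×10⁻⁵ = 10800 N.
Spring compression = P/k = 10800/(14×10³) = 0.7715 mm.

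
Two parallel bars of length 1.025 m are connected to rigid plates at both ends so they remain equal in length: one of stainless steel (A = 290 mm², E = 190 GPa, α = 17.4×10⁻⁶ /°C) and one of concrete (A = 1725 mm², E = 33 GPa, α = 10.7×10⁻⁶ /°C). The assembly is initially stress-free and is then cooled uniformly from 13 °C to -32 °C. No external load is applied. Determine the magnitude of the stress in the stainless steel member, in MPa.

σ ≈ 29.1 MPa (tensile)

The stainless steel has the larger α, so on cooling it would change length more than the concrete if both were free. The rigid plates force a common final length, so the stainless steel is put into tension and the concrete into compression, with equal and opposite forces P (no external load).
Compatibility of the two members (thermal + elastic change equal): (α₁ − α₂)ΔT = P·[1/(A₁E₁) + 1/(A₂E₂)].
|α₁ − α₂|·ΔT = 6.7×10⁻⁶ × 45 = 0.0003015.
1/(A₁E₁) + 1/(A₂E₂) = 1/(290×190×10³) + 1/(1725×33×10³) = 3.572×10⁻⁸ N⁻¹.
So P = 0.0003015 / 3.572×10⁻⁸ = 8.442 kN.
σ_{stainless steel} = P/A₁ = 8442/290 = 29.11 MPa, tensile.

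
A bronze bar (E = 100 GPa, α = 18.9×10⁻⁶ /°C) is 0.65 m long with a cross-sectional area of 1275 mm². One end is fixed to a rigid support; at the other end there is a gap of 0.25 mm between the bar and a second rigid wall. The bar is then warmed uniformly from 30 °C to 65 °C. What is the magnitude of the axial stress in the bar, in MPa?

Free thermal elongation = αΔT L = 18.9×10⁻⁶ × 35 × 650 = 0.43 mm.
After closing the 0.25 mm clearance, 0.43 − 0.25 = 0.18 mm of expansion remains to be suppressed by the wall.
Compatibility: PL/(AE) = 0.18 mm, so σ = P/A = E × (0.18/650) = 27.69 MPa.

σ ≈ 27.7 MPa (compressive)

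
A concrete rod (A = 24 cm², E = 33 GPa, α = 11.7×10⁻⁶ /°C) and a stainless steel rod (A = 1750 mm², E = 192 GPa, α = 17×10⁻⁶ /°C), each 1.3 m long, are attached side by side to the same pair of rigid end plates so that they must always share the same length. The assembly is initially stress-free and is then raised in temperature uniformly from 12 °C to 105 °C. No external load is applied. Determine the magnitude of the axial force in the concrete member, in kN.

P ≈ 31.6 kN (tensile in the concrete)

Both members must finish at the same length. With the larger α, the stainless steel tends to over-expand; the plates restrain it, putting the stainless steel in compression and the concrete in tension. With no external load the two internal forces are equal and opposite, magnitude P.
Compatibility of the two members (thermal + elastic change equal): (α₁ − α₂)ΔT = P·[1/(A₁E₁) + 1/(A₂E₂)].
|α₁ − α₂|·ΔT = 5.3×10⁻⁶ × 93 = 0.0004929.
1/(A₁E₁) + 1/(A₂E₂) = 1/(2400×33×10³) + 1/(1750×192×10³) = 1.56×10⁻⁸ N⁻¹.
So P = 0.0004929 / 1.56×10⁻⁸ = 31.59 kN.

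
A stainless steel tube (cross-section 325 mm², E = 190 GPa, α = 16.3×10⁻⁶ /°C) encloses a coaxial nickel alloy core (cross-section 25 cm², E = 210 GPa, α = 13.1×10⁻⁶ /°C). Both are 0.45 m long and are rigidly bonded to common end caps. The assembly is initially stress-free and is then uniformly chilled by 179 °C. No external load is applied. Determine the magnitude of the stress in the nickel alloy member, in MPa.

The stainless steel has the larger α, so on cooling it would change length more than the nickel alloy if both were free. The rigid plates force a common final length, so the stainless steel is put into tension and the nickel alloy into compression, with equal and opposite forces P (no external load).
Compatibility of the two members (thermal + elastic change equal): (α₁ − α₂)ΔT = P·[1/(A₁E₁) + 1/(A₂E₂)].
|α₁ − α₂|·ΔT = 3.2×10⁻⁶ × 179 = 0.0005728.
1/(A₁E₁) + 1/(A₂E₂) = 1/(325×190×10³) + 1/(2500×210×10³) = 1.81×10⁻⁸ N⁻¹.
So P = 0.0005728 / 1.81×10⁻⁸ = 31.65 kN.
σ_{nickel alloy} = P/A₂ = 31650/2500 = 12.66 MPa, compressive.

σ ≈ 12.7 MPa (compressive)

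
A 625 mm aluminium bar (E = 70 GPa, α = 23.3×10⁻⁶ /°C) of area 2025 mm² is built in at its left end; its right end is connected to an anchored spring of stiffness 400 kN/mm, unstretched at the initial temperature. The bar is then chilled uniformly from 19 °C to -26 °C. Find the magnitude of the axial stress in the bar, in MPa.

σ ≈ 46.8 MPa (tensile)

If the spring were absent the bar would shorten by αΔT L = 23.3×10⁻⁶ × 45 × 625 = 0.6553 mm.
Let P be the tensile force in the spring. The bar extends elastically by PL/(AE) and the spring stretches by P/k; together these equal δ_free.
P [ L/(AE) + 1/k ] = δ_free → P [ 625/(2025×70×10³) + 1/(400×10³) ] = 0.6553.
P = 0.6553 / 6.909×10⁻⁶ = 94850 N.
σ = P/A = 94850/2025 = 46.84 MPa.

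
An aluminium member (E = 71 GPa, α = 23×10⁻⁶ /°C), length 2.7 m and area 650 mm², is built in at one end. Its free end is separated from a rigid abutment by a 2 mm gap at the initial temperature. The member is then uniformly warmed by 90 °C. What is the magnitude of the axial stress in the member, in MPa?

Free thermal elongation = αΔT L = 23×10⁻⁶ × 90 × 2700 = 5.589 mm.
After closing the 2 mm clearance, 5.589 − 2 = 3.589 mm of expansion remains to be suppressed by the wall.
Compatibility: PL/(AE) = 3.589 mm, so σ = P/A = E × (3.589/2700) = 94.38 MPa.

σ ≈ 94.4 MPa (compressive)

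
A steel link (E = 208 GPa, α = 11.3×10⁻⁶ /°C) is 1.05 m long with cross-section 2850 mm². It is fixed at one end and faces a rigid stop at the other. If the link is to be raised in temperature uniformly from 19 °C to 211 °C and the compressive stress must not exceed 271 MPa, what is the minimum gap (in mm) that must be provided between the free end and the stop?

g ≈ 0.91 mm

Free expansion if unrestrained: δ_free = αΔT L = 11.3×10⁻⁶ × 192 × 1050 = 2.278 mm.
A stress of 271 MPa corresponds to the wall pushing the link back by σL/E = 271×1050/(208×10³) = 1.368 mm.
So the gap has to take up the difference, g_min = δ_free − σL/E = 2.278 − 1.368 = 0.9101 mm.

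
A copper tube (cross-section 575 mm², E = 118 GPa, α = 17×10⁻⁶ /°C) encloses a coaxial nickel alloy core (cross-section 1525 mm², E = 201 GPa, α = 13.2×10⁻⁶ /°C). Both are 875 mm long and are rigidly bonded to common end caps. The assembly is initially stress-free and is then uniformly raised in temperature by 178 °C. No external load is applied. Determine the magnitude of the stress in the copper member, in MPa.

The copper has the larger α, so on heating it would change length more than the nickel alloy if both were free. The rigid plates force a common final length, so the copper is put into compression and the nickel alloy into tension, with equal and opposite forces P (no external load).
Compatibility of the two members (thermal + elastic change equal): (α₁ − α₂)ΔT = P·[1/(A₁E₁) + 1/(A₂E₂)].
|α₁ − α₂|·ΔT = 3.8×10⁻⁶ × 178 = 0.0006764.
1/(A₁E₁) + 1/(A₂E₂) = 1/(575×118×10³) + 1/(1525×201×10³) = 1.8×10⁻⁸ N⁻¹.
P = 0.0006764 / 1.8×10⁻⁸ = 37580 N = 37.58 kN.
σ_{copper} = P/A₁ = 37580/575 = 65.35 MPa, compressive.

σ ≈ 65.3 MPa (compressive)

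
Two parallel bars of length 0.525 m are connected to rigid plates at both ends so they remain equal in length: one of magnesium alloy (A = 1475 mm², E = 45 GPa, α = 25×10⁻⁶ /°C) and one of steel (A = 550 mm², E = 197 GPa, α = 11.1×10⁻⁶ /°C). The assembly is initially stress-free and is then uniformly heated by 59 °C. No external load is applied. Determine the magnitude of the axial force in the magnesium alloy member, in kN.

The magnesium alloy has the larger α, so on heating it would change length more than the steel if both were free. The rigid plates force a common final length, so the magnesium alloy is put into compression and the steel into tension, with equal and opposite forces P (no external load).
Equating the net (thermal + elastic) strains gives |α₁ − α₂|·ΔT = P·[1/(A₁E₁) + 1/(A₂E₂)].
|α₁ − α₂|·ΔT = 13.9×10⁻⁶ × 59 = 0.0008201.
1/(A₁E₁) + 1/(A₂E₂) = 1/(1475×45×10³) + 1/(550×197×10³) = 2.43×10⁻⁸ N⁻¹.
So P = 0.0008201 / 2.43×10⁻⁸ = 33.76 kN.

P ≈ 33.8 kN (compressive in the magnesium alloy)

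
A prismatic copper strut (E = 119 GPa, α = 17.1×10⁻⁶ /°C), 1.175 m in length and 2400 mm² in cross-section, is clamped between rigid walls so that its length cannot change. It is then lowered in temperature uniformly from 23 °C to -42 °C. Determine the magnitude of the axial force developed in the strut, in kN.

P ≈ 317 kN (tensile)

The ends cannot move, so σ = EαΔT = 119×10³ × 17.1×10⁻⁶ × 65 = 132.3 MPa.
Then P = σA = 132.3 × 2400 mm² = 317.4 kN, tensile.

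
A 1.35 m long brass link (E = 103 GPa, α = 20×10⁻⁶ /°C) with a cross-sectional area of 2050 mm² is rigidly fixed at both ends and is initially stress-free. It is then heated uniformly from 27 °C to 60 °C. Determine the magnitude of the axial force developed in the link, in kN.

The ends cannot move, so σ = EαΔT = 103×10³ × 20×10⁻⁶ × 33 = 67.98 MPa.
Then P = σA = 67.98 × 2050 mm² = 139.4 kN, compressive.

P ≈ 139 kN (compressive)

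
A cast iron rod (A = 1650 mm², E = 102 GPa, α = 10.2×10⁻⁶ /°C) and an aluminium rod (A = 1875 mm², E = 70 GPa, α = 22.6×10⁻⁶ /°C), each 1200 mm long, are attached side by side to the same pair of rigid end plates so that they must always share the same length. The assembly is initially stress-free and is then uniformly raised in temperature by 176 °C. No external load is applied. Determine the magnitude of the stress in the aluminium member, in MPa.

The aluminium has the larger α, so on heating it would change length more than the cast iron if both were free. The rigid plates force a common final length, so the aluminium is put into compression and the cast iron into tension, with equal and opposite forces P (no external load).
Equating the net (thermal + elastic) strains gives |α₁ − α₂|·ΔT = P·[1/(A₁E₁) + 1/(A₂E₂)].
|α₁ − α₂|·ΔT = 12.4×10⁻⁶ × 176 = 0.002182.
1/(A₁E₁) + 1/(A₂E₂) = 1/(1650×102×10³) + 1/(1875×70×10³) = 1.356×10⁻⁸ N⁻¹.
So P = 0.002182 / 1.356×10⁻⁸ = 160.9 kN.
σ_{aluminium} = P/A₂ = 160900/1875 = 85.83 MPa, compressive.

σ ≈ 85.8 MPa (compressive)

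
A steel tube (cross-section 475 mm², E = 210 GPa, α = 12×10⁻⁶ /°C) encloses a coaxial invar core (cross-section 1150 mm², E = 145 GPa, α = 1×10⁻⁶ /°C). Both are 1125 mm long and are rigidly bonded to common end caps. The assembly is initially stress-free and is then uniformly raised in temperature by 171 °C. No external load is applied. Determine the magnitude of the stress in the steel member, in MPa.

Equilibrium of a rigid end plate with no external load gives equal and opposite internal forces ±P in the two members. Since α_{steel} > α_{invar}, heating drives the steel into compression and the invar into tension.
Setting the final lengths equal and cancelling L: (α₁ − α₂)ΔT = P/(A₁E₁) + P/(A₂E₂).
|α₁ − α₂|·ΔT = 11×10⁻⁶ × 171 = 0.001881.
1/(A₁E₁) + 1/(A₂E₂) = 1/(475×210×10³) + 1/(1150×145×10³) = 1.602×10⁻⁸ N⁻¹.
P = 0.001881 / 1.602×10⁻⁸ = 117400 N = 117.4 kN.
σ_{steel} = P/A₁ = 117400/475 = 247.2 MPa, compressive.

σ ≈ 247 MPa (compressive)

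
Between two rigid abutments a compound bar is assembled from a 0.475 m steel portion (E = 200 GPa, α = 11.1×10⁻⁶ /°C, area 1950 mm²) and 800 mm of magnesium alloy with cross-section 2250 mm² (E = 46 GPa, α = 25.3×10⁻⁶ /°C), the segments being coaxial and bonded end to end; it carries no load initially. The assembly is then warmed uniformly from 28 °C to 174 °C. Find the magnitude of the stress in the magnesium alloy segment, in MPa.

With the walls removed the bar would change length by δ_free = Σ αᵢΔT Lᵢ = 11.1×10⁻⁶×146×475 + 25.3×10⁻⁶×146×800 = 3.725 mm.
Since the ends are fixed, an axial force P builds up, equal in every segment, with P · Σ Lᵢ/(AᵢEᵢ) = δ_free.
Σ Lᵢ/(AᵢEᵢ) = 475/(1950×200×10³) + 800/(2250×46×10³) = 8.947×10⁻⁶ mm/N.
Hence P = δ_free / Σ(L/AE) = 3.725/8.947×10⁻⁶ = 416.3 kN (compressive).
σ_{magnesium alloy} = P / A = 416300 / 2250 = 185 MPa.

σ ≈ 185 MPa (compressive)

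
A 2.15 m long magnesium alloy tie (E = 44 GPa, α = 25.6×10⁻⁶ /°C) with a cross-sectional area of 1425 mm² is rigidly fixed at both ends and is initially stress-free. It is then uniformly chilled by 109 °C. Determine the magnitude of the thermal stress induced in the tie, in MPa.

σ ≈ 123 MPa (tensile)

With length fixed, the mechanical strain must cancel the thermal strain αΔT = 25.6×10⁻⁶ × 109 = 2790.4×10⁻⁶.
σ = EαΔT = 44×10³ × 25.6×10⁻⁶ × 109 = 122.8 MPa (tensile; the tie is trying to contract).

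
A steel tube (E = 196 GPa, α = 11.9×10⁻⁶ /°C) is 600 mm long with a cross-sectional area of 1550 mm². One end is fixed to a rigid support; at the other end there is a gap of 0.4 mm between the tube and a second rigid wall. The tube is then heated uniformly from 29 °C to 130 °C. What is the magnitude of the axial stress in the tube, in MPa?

σ ≈ 105 MPa (compressive)

Unrestrained expansion: δ_free = αΔT L = 11.9×10⁻⁶ × 101 × 600 = 0.7211 mm.
After closing the 0.4 mm clearance, 0.7211 − 0.4 = 0.3211 mm of expansion remains to be suppressed by the wall.
That suppressed elongation corresponds to σ = E·Δ/L = 196×10³ × 0.3211/600 = 104.9 MPa.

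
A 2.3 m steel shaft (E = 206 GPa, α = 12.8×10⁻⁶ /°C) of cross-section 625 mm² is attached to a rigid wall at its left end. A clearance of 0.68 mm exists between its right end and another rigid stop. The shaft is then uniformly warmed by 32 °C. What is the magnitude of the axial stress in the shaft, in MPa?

Unrestrained expansion: δ_free = αΔT L = 12.8×10⁻⁶ × 32 × 2300 = 0.9421 mm.
This exceeds the 0.68 mm gap, so the wall pushes back. The portion of expansion that must be recovered elastically is δ_free − gap = 0.9421 − 0.68 = 0.2621 mm.
So σ = E(δ_free − g)/L = 206×10³ × 0.2621/2300 = 23.47 MPa.

σ ≈ 23.5 MPa (compressive)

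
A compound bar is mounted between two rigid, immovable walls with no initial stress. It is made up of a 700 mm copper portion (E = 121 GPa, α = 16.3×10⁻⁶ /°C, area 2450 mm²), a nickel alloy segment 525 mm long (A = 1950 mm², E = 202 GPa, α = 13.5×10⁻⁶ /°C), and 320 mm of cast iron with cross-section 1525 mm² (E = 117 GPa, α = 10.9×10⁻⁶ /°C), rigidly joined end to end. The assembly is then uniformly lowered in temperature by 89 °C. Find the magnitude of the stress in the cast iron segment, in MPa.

With the walls removed the bar would change length by δ_free = Σ αᵢΔT Lᵢ = 16.3×10⁻⁶×89×700 + 13.5×10⁻⁶×89×525 + 10.9×10⁻⁶×89×320 = 1.957 mm.
The walls prevent any net length change, so an axial force P (same in every segment) develops. Compatibility: P · Σ Lᵢ/(AᵢEᵢ) = δ_free.
The series flexibility is Σ Lᵢ/(AᵢEᵢ) = 700/(2450×121×10³) + 525/(1950×202×10³) + 320/(1525×117×10³) = 5.488×10⁻⁶ mm/N.
P = 1.957 / 5.488×10⁻⁶ = 356600 N = 356.6 kN, tensile.
σ_{cast iron} = P / A = 356600 / 1525 = 233.8 MPa.

σ ≈ 234 MPa (tensile)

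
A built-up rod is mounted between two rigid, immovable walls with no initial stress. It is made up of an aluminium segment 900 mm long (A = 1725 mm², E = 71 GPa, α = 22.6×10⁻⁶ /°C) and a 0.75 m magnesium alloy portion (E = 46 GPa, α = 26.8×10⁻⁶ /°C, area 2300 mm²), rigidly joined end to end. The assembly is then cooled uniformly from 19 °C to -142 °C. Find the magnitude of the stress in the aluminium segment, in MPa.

If the supports were absent, the total length change would be Σ αᵢΔT Lᵢ = 22.6×10⁻⁶×161×900 + 26.8×10⁻⁶×161×750 = 6.511 mm.
The walls prevent any net length change, so an axial force P (same in every segment) develops. Compatibility: P · Σ Lᵢ/(AᵢEᵢ) = δ_free.
Σ Lᵢ/(AᵢEᵢ) = 900/(1725×71×10³) + 750/(2300×46×10³) = 1.444×10⁻⁵ mm/N.
So P = 6.511 / 1.444×10⁻⁵ = 451 kN, tensile.
σ_{aluminium} = P / A = 451000 / 1725 = 261.4 MPa.

σ ≈ 261 MPa (tensile)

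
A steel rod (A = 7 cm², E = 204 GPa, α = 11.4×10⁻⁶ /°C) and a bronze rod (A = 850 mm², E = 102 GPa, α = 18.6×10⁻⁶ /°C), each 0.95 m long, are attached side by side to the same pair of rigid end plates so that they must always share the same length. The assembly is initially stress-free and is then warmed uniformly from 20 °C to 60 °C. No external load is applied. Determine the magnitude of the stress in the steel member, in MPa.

Both members must finish at the same length. With the larger α, the bronze tends to over-expand; the plates restrain it, putting the bronze in compression and the steel in tension. With no external load the two internal forces are equal and opposite, magnitude P.
Equating the net (thermal + elastic) strains gives |α₁ − α₂|·ΔT = P·[1/(A₁E₁) + 1/(A₂E₂)].
|α₁ − α₂|·ΔT = 7.2×10⁻⁶ × 40 = 0.000288.
1/(A₁E₁) + 1/(A₂E₂) = 1/(700×204×10³) + 1/(850×102×10³) = 1.854×10⁻⁸ N⁻¹.
So P = 0.000288 / 1.854×10⁻⁸ = 15.54 kN.
σ_{steel} = P/A₁ = 15540/700 = 22.2 MPa, tensile.

σ ≈ 22.2 MPa (tensile)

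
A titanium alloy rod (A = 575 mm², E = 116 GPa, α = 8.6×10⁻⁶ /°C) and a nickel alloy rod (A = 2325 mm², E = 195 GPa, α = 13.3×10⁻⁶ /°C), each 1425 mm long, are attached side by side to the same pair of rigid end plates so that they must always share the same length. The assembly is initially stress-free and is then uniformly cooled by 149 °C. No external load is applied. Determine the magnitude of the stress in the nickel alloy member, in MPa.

σ ≈ 17.5 MPa (tensile)

Equilibrium of a rigid end plate with no external load gives equal and opposite internal forces ±P in the two members. Since α_{nickel alloy} > α_{titanium alloy}, cooling drives the nickel alloy into tension and the titanium alloy into compression.
Equating the net (thermal + elastic) strains gives |α₁ − α₂|·ΔT = P·[1/(A₁E₁) + 1/(A₂E₂)].
|α₁ − α₂|·ΔT = 4.7×10⁻⁶ × 149 = 0.0007003.
1/(A₁E₁) + 1/(A₂E₂) = 1/(575×116×10³) + 1/(2325×195×10³) = 1.72×10⁻⁸ N⁻¹.
So P = 0.0007003 / 1.72×10⁻⁸ = 40.72 kN.
σ_{nickel alloy} = P/A₂ = 40720/2325 = 17.51 MPa, tensile.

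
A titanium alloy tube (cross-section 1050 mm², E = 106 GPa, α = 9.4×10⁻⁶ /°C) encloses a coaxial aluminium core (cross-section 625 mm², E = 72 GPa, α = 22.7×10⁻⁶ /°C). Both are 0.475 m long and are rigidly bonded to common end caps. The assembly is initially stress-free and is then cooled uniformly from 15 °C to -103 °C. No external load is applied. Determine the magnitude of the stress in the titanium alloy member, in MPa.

σ ≈ 47.9 MPa (compressive)

The aluminium has the larger α, so on cooling it would change length more than the titanium alloy if both were free. The rigid plates force a common final length, so the aluminium is put into tension and the titanium alloy into compression, with equal and opposite forces P (no external load).
Compatibility of the two members (thermal + elastic change equal): (α₁ − α₂)ΔT = P·[1/(A₁E₁) + 1/(A₂E₂)].
|α₁ − α₂|·ΔT = 13.3×10⁻⁶ × 118 = 0.001569.
1/(A₁E₁) + 1/(A₂E₂) = 1/(1050×106×10³) + 1/(625×72×10³) = 3.121×10⁻⁸ N⁻¹.
So P = 0.001569 / 3.121×10⁻⁸ = 50.29 kN.
σ_{titanium alloy} = P/A₁ = 50290/1050 = 47.9 MPa, compressive.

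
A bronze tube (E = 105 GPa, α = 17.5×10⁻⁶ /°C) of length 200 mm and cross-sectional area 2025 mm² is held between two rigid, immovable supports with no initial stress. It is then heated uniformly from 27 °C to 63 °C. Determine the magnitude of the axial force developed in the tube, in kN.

P ≈ 134 kN (compressive)

Full restraint means ε = 0, so the stress is σ = EαΔT = 105×10³ × 17.5×10⁻⁶ × 36 = 66.15 MPa.
Axial force P = σA = 66.15 × 2025 = 134000 N = 134 kN, compressive.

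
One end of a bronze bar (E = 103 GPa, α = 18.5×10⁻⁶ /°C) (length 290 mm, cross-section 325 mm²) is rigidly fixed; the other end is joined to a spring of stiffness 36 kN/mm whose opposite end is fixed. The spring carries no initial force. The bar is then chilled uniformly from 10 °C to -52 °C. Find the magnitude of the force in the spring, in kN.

Free thermal contraction: δ_free = αΔT L = 18.5×10⁻⁶ × 62 × 290 = 0.3326 mm.
With a force P in the spring, the elastic change of the bar is PL/(AE) and that of the spring is P/k; compatibility requires their sum to equal δ_free.
So P = δ_free / [L/(AE) + 1/k] = 0.3326 / [ 290/(325×103×10³) + 1/(36×10³) ].
P = 0.3326 / 3.644×10⁻⁵ = 9128 N.

P ≈ 9.13 kN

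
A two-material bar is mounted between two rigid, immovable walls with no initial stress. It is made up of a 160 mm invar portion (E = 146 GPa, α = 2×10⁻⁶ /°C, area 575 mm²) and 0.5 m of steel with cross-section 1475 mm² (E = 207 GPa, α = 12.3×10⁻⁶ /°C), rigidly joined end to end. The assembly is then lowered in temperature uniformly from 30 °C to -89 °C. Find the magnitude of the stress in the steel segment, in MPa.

σ ≈ 147 MPa (tensile)

With the walls removed the bar would change length by δ_free = Σ αᵢΔT Lᵢ = 2×10⁻⁶×119×160 + 12.3×10⁻⁶×119×500 = 0.7699 mm.
The rigid supports impose zero overall length change; the single axial force P common to all segments must satisfy P Σ Lᵢ/(AᵢEᵢ) = δ_free.
Σ Lᵢ/(AᵢEᵢ) = 160/(575×146×10³) + 500/(1475×207×10³) = 3.543×10⁻⁶ mm/N.
Hence P = δ_free / Σ(L/AE) = 0.7699/3.543×10⁻⁶ = 217.3 kN (tensile).
σ_{steel} = P / A = 217300 / 1475 = 147.3 MPa.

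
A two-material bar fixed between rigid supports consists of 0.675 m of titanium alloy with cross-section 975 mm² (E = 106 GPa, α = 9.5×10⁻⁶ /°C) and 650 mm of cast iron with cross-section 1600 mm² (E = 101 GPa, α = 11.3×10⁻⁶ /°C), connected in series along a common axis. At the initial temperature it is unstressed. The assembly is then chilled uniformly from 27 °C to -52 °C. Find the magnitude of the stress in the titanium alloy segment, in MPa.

With the walls removed the bar would change length by δ_free = Σ αᵢΔT Lᵢ = 9.5×10⁻⁶×79×675 + 11.3×10⁻⁶×79×650 = 1.087 mm.
The walls prevent any net length change, so an axial force P (same in every segment) develops. Compatibility: P · Σ Lᵢ/(AᵢEᵢ) = δ_free.
Σ Lᵢ/(AᵢEᵢ) = 675/(975×106×10³) + 650/(1600×101×10³) = 1.055×10⁻⁵ mm/N.
P = 1.087 / 1.055×10⁻⁵ = 103000 N = 103 kN, tensile.
σ_{titanium alloy} = P / A = 103000 / 975 = 105.6 MPa.

σ ≈ 106 MPa (tensile)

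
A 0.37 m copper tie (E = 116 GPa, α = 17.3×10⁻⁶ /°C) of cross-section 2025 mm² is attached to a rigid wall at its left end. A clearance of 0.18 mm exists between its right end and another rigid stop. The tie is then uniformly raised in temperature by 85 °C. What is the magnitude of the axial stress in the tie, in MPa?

If the wall were absent the tie would grow by αΔT L = 17.3×10⁻⁶ × 85 × 370 = 0.5441 mm.
The gap closes (δ_free > 0.18 mm) and the wall then resists a further 0.5441 − 0.18 = 0.3641 mm of expansion.
So σ = E(δ_free − g)/L = 116×10³ × 0.3641/370 = 114.1 MPa.

σ ≈ 114 MPa (compressive)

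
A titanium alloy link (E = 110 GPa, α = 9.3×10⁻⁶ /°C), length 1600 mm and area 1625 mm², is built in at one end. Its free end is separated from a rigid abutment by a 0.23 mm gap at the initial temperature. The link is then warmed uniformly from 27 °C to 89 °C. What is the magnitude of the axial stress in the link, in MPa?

σ ≈ 47.6 MPa (compressive)

If the wall were absent the link would grow by αΔT L = 9.3×10⁻⁶ × 62 × 1600 = 0.9226 mm.
After closing the 0.23 mm clearance, 0.9226 − 0.23 = 0.6926 mm of expansion remains to be suppressed by the wall.
So σ = E(δ_free − g)/L = 110×10³ × 0.6926/1600 = 47.61 MPa.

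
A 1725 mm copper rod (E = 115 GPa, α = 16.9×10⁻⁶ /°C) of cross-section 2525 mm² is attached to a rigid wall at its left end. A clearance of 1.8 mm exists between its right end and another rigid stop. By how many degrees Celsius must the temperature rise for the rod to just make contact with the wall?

The gap closes when αΔT L = 1.8 mm, since the rod is still unstressed at that instant.
So ΔT = g/(αL) = 1.8/(16.9×10⁻⁶ × 1725) = 61.74 °C.

ΔT ≈ 61.7 °C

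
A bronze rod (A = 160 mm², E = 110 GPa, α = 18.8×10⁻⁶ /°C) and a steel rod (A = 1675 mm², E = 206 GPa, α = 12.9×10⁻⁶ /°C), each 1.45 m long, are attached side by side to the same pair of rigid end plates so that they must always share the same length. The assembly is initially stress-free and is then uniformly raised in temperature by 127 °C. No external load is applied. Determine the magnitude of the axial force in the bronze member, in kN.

Both members must finish at the same length. With the larger α, the bronze tends to over-expand; the plates restrain it, putting the bronze in compression and the steel in tension. With no external load the two internal forces are equal and opposite, magnitude P.
Equating the net (thermal + elastic) strains gives |α₁ − α₂|·ΔT = P·[1/(A₁E₁) + 1/(A₂E₂)].
|α₁ − α₂|·ΔT = 5.9×10⁻⁶ × 127 = 0.0007493.
1/(A₁E₁) + 1/(A₂E₂) = 1/(160×110×10³) + 1/(1675×206×10³) = 5.972×10⁻⁸ N⁻¹.
So P = 0.0007493 / 5.972×10⁻⁸ = 12.55 kN.

P ≈ 12.5 kN (compressive in the bronze)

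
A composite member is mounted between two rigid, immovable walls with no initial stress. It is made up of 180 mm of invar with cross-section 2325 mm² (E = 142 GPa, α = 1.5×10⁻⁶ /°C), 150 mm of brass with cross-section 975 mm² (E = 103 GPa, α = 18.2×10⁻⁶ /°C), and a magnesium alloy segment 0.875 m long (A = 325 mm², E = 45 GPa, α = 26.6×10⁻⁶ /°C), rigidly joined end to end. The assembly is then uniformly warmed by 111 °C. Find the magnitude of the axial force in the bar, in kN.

P ≈ 47.1 kN (compressive)

With the walls removed the bar would change length by δ_free = Σ αᵢΔT Lᵢ = 1.5×10⁻⁶×111×180 + 18.2×10⁻⁶×111×150 + 26.6×10⁻⁶×111×875 = 2.917 mm.
The walls prevent any net length change, so an axial force P (same in every segment) develops. Compatibility: P · Σ Lᵢ/(AᵢEᵢ) = δ_free.
The series flexibility is Σ Lᵢ/(AᵢEᵢ) = 180/(2325×142×10³) + 150/(975×103×10³) + 875/(325×45×10³) = 6.187×10⁻⁵ mm/N.
So P = 2.917 / 6.187×10⁻⁵ = 47.14 kN, compressive.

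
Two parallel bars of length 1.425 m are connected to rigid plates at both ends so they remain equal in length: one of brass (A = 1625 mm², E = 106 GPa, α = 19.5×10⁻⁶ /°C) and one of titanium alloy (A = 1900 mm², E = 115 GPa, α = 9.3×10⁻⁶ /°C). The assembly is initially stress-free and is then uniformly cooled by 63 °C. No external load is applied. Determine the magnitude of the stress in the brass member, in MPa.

Equilibrium of a rigid end plate with no external load gives equal and opposite internal forces ±P in the two members. Since α_{brass} > α_{titanium alloy}, cooling drives the brass into tension and the titanium alloy into compression.
Equating the net (thermal + elastic) strains gives |α₁ − α₂|·ΔT = P·[1/(A₁E₁) + 1/(A₂E₂)].
|α₁ − α₂|·ΔT = 10.2×10⁻⁶ × 63 = 0.0006426.
1/(A₁E₁) + 1/(A₂E₂) = 1/(1625×106×10³) + 1/(1900×115×10³) = 1.038×10⁻⁸ N⁻¹.
P = 0.0006426 / 1.038×10⁻⁸ = 61890 N = 61.89 kN.
σ_{brass} = P/A₁ = 61890/1625 = 38.09 MPa, tensile.

σ ≈ 38.1 MPa (tensile)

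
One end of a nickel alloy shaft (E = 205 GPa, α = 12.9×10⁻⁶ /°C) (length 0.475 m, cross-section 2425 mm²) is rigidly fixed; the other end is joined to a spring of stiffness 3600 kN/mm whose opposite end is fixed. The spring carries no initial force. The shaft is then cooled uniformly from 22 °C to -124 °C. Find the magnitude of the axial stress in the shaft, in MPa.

σ ≈ 299 MPa (tensile)

Free thermal contraction: δ_free = αΔT L = 12.9×10⁻⁶ × 146 × 475 = 0.8946 mm.
Let P be the tensile force in the spring. The shaft extends elastically by PL/(AE) and the spring stretches by P/k; together these equal δ_free.
P [ L/(AE) + 1/k ] = δ_free → P [ 475/(2425×205×10³) + 1/(3600×10³) ] = 0.8946.
P = 0.8946 / 1.233×10⁻⁶ = 725400 N.
σ = P/A = 725400/2425 = 299.1 MPa.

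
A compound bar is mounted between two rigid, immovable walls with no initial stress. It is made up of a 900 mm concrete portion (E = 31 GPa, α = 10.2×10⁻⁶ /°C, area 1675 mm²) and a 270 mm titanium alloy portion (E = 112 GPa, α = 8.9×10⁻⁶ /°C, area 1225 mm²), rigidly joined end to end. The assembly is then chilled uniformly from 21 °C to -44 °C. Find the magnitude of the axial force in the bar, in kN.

Free thermal contraction of the whole bar: Σ αᵢΔT Lᵢ = 10.2×10⁻⁶×65×900 + 8.9×10⁻⁶×65×270 = 0.7529 mm.
Since the ends are fixed, an axial force P builds up, equal in every segment, with P · Σ Lᵢ/(AᵢEᵢ) = δ_free.
Σ Lᵢ/(AᵢEᵢ) = 900/(1675×31×10³) + 270/(1225×112×10³) = 1.93×10⁻⁵ mm/N.
So P = 0.7529 / 1.93×10⁻⁵ = 39.01 kN, tensile.

P ≈ 39 kN (tensile)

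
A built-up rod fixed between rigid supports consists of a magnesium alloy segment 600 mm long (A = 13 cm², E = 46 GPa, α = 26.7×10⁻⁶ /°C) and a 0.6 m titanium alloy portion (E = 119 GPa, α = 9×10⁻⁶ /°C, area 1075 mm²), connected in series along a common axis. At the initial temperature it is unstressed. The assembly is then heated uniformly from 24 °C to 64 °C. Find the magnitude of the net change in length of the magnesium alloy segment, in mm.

With the walls removed the bar would change length by δ_free = Σ αᵢΔT Lᵢ = 26.7×10⁻⁶×40×600 + 9×10⁻⁶×40×600 = 0.8568 mm.
Since the ends are fixed, an axial force P builds up, equal in every segment, with P · Σ Lᵢ/(AᵢEᵢ) = δ_free.
Σ Lᵢ/(AᵢEᵢ) = 600/(1300×46×10³) + 600/(1075×119×10³) = 1.472×10⁻⁵ mm/N.
P = 0.8568 / 1.472×10⁻⁵ = 58190 N = 58.19 kN, compressive.
For the magnesium alloy segment, free thermal change = 26.7×10⁻⁶×40×600 = 0.6408 mm and elastic change from P = 58190×600/(1300×46×10³) = 0.5839 mm; these oppose, so the net change is 0.0569 mm (segment lengthens).

|ΔL| ≈ 0.0569 mm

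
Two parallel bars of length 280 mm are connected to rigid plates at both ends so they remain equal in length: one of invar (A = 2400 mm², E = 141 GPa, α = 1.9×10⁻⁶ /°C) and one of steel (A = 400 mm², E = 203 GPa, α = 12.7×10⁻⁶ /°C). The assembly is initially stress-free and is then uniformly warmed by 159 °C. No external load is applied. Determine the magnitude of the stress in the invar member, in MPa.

σ ≈ 46.9 MPa (tensile)

The steel has the larger α, so on heating it would change length more than the invar if both were free. The rigid plates force a common final length, so the steel is put into compression and the invar into tension, with equal and opposite forces P (no external load).
Equating the net (thermal + elastic) strains gives |α₁ − α₂|·ΔT = P·[1/(A₁E₁) + 1/(A₂E₂)].
|α₁ − α₂|·ΔT = 10.8×10⁻⁶ × 159 = 0.001717.
1/(A₁E₁) + 1/(A₂E₂) = 1/(2400×141×10³) + 1/(400×203×10³) = 1.527×10⁻⁸ N⁻¹.
P = 0.001717 / 1.527×10⁻⁸ = 112500 N = 112.5 kN.
σ_{invar} = P/A₁ = 112500/2400 = 46.86 MPa, tensile.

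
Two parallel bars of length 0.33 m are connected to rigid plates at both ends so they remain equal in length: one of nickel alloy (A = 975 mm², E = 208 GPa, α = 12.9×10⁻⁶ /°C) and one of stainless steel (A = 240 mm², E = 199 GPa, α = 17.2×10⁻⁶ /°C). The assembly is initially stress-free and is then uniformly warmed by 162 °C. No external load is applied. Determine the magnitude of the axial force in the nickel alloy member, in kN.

Both members must finish at the same length. With the larger α, the stainless steel tends to over-expand; the plates restrain it, putting the stainless steel in compression and the nickel alloy in tension. With no external load the two internal forces are equal and opposite, magnitude P.
Setting the final lengths equal and cancelling L: (α₁ − α₂)ΔT = P/(A₁E₁) + P/(A₂E₂).
|α₁ − α₂|·ΔT = 4.3×10⁻⁶ × 162 = 0.0006966.
1/(A₁E₁) + 1/(A₂E₂) = 1/(975×208×10³) + 1/(240×199×10³) = 2.587×10⁻⁸ N⁻¹.
P = 0.0006966 / 2.587×10⁻⁸ = 26930 N = 26.93 kN.

P ≈ 26.9 kN (tensile in the nickel alloy)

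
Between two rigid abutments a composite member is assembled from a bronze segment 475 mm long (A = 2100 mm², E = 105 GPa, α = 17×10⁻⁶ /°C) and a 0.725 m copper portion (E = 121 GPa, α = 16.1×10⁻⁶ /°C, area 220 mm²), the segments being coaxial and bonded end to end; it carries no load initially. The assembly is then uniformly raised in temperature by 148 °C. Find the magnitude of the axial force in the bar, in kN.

If the supports were absent, the total length change would be Σ αᵢΔT Lᵢ = 17×10⁻⁶×148×475 + 16.1×10⁻⁶×148×725 = 2.923 mm.
Since the ends are fixed, an axial force P builds up, equal in every segment, with P · Σ Lᵢ/(AᵢEᵢ) = δ_free.
Σ Lᵢ/(AᵢEᵢ) = 475/(2100×105×10³) + 725/(220×121×10³) = 2.939×10⁻⁵ mm/N.
Hence P = δ_free / Σ(L/AE) = 2.923/2.939×10⁻⁵ = 99.45 kN (compressive).

P ≈ 99.4 kN (compressive)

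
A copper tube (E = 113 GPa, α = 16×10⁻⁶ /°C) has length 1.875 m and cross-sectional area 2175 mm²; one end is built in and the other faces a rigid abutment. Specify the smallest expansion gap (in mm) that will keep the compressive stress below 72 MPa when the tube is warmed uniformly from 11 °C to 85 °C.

g ≈ 1.03 mm

With no wall the tube would lengthen by αΔT L = 16×10⁻⁶ × 74 × 1875 = 2.22 mm.
At the allowable stress the elastic shortening the wall may impose is σL/E = 72 × 1875 / (113×10³) = 1.195 mm.
So the gap has to take up the difference, g_min = δ_free − σL/E = 2.22 − 1.195 = 1.025 mm.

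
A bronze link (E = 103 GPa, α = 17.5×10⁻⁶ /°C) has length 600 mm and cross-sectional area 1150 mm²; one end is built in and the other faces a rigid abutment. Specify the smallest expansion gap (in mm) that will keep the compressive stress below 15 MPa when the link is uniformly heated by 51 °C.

With no wall the link would lengthen by αΔT L = 17.5×10⁻⁶ × 51 × 600 = 0.5355 mm.
A stress of 15 MPa corresponds to the wall pushing the link back by σL/E = 15×600/(103×10³) = 0.08738 mm.
So the gap has to take up the difference, g_min = δ_free − σL/E = 0.5355 − 0.08738 = 0.4481 mm.

g ≈ 0.448 mm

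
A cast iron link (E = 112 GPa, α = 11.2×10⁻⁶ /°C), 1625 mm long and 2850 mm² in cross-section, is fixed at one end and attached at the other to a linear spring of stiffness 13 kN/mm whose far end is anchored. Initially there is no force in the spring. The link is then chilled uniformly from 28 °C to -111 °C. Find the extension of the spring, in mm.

δ ≈ 2.37 mm

Free thermal contraction: δ_free = αΔT L = 11.2×10⁻⁶ × 139 × 1625 = 2.53 mm.
Let P be the tensile force in the spring. The link extends elastically by PL/(AE) and the spring stretches by P/k; together these equal δ_free.
P [ L/(AE) + 1/k ] = δ_free → P [ 1625/(2850×112×10³) + 1/(13×10³) ] = 2.53.
P = 2.53 / 8.201×10⁻⁵ = 30850 N.
Spring extension = P/k = 30850/(13×10³) = 2.373 mm.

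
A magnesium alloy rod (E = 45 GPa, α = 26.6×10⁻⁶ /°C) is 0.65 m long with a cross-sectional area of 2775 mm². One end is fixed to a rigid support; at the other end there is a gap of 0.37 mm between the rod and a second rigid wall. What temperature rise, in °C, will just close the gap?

ΔT ≈ 21.4 °C

Contact occurs when the free expansion equals the gap: αΔT L = 0.37 mm.
So ΔT = g/(αL) = 0.37/(26.6×10⁻⁶ × 650) = 21.4 °C.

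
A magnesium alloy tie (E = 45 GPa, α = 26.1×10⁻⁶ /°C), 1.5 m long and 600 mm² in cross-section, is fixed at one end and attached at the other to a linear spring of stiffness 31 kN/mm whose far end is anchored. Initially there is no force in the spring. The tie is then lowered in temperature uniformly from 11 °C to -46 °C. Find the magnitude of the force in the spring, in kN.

If the spring were absent the tie would shorten by αΔT L = 26.1×10⁻⁶ × 57 × 1500 = 2.232 mm.
With a force P in the spring, the elastic change of the tie is PL/(AE) and that of the spring is P/k; compatibility requires their sum to equal δ_free.
P [ L/(AE) + 1/k ] = δ_free → P [ 1500/(600×45×10³) + 1/(31×10³) ] = 2.232.
P = 2.232 / 8.781×10⁻⁵ = 25410 N.

P ≈ 25.4 kN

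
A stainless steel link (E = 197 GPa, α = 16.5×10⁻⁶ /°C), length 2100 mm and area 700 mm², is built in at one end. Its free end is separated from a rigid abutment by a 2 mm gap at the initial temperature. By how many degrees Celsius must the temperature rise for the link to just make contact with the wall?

ΔT ≈ 57.7 °C

The gap closes when αΔT L = 2 mm, since the link is still unstressed at that instant.
So ΔT = g/(αL) = 2/(16.5×10⁻⁶ × 2100) = 57.72 °C.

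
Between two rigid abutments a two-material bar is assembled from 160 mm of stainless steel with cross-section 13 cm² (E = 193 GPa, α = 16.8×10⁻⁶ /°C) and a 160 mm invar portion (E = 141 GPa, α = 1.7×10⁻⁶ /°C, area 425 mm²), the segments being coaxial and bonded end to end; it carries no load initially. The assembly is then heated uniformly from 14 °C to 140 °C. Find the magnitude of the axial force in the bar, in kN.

P ≈ 113 kN (compressive)

If the supports were absent, the total length change would be Σ αᵢΔT Lᵢ = 16.8×10⁻⁶×126×160 + 1.7×10⁻⁶×126×160 = 0.373 mm.
Since the ends are fixed, an axial force P builds up, equal in every segment, with P · Σ Lᵢ/(AᵢEᵢ) = δ_free.
The series flexibility is Σ Lᵢ/(AᵢEᵢ) = 160/(1300×193×10³) + 160/(425×141×10³) = 3.308×10⁻⁶ mm/N.
Hence P = δ_free / Σ(L/AE) = 0.373/3.308×10⁻⁶ = 112.8 kN (compressive).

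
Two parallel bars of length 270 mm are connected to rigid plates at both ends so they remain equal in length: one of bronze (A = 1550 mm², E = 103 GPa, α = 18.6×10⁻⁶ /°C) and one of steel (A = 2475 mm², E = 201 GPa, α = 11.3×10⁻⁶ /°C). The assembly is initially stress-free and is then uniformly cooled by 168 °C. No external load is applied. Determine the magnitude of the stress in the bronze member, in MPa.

Both members must finish at the same length. With the larger α, the bronze tends to over-contract; the plates restrain it, putting the bronze in tension and the steel in compression. With no external load the two internal forces are equal and opposite, magnitude P.
Setting the final lengths equal and cancelling L: (α₁ − α₂)ΔT = P/(A₁E₁) + P/(A₂E₂).
|α₁ − α₂|·ΔT = 7.3×10⁻⁶ × 168 = 0.001226.
1/(A₁E₁) + 1/(A₂E₂) = 1/(1550×103×10³) + 1/(2475×201×10³) = 8.274×10⁻⁹ N⁻¹.
P = 0.001226 / 8.274×10⁻⁹ = 148200 N = 148.2 kN.
σ_{bronze} = P/A₁ = 148200/1550 = 95.63 MPa, tensile.

σ ≈ 95.6 MPa (tensile)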